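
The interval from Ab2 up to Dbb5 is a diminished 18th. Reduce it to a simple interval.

Each octave removed subtracts seven from the number: 18 − 14 = 4.
So a diminished eighteenth is 2 octaves plus a diminished fourth. The quality is unchanged.

d4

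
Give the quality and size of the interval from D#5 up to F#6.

D to F spans three letter names (D-E-F), plus an octave — that makes it a tenth of some quality.
D#5 to F#6 is 15 semitones, a half step short of the major tenth (16), so this is minor.
(Equivalently, a compound minor third: a minor third plus an octave.)

minor tenth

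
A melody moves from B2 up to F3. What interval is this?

B to F spans five letter names (B-C-D-E-F) — that makes it a fifth of some quality.
The perfect fifth is 7 semitones; here we have 6, one semitone narrower: diminished.

diminished fifth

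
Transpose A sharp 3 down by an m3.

Three letter names down from A: F.
A minor third spans 3 semitones, so from A#3 the target pitch is F##3.

F double-sharp 3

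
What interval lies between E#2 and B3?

E to B spans five letter names (E-F-G-A-B), plus an octave: a twelfth.
The perfect twelfth is 19 semitones; here we have 18, one semitone narrower: diminished.
(Equivalently, a compound diminished fifth: a diminished fifth plus an octave.)

diminished twelfth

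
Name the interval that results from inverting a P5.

Interval numbers invert to sum to nine: 5 + 4 = 9, so a fifth inverts to a fourth.
And perfect stays perfect under inversion, so we get a perfect fourth.

perfect 4th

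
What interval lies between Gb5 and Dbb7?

d12

G to D spans five letter names (G-A-B-C-D), plus an octave, so the interval is some kind of twelfth.
The perfect twelfth is 19 semitones; here we have 18, one semitone narrower: diminished.
(Equivalently, a compound diminished fifth: a diminished fifth plus an octave.)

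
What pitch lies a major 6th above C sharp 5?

A sharp 5

Six letter names up from C: A.
Moving 9 semitones up from C#5 (the size of a major sixth) reaches A#5.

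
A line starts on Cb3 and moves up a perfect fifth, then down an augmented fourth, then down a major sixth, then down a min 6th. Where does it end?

Abb1

Up a perfect fifth from Cb3: Gb3 (7 semitones up).
Gb3 down an augmented fourth → Dbb3 (6 semitones).
A major sixth down from Dbb3 is Fbb2.
A minor sixth down from Fbb2 is Abb1.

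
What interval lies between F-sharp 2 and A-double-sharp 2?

F to A spans three letter names (F-G-A) — that makes it a third of some quality.
F#2 to A##2 spans 5 semitones — one semitone wider than the major third (4) — giving an augmented third.

augmented 3rd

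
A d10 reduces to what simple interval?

Take out an octave (7 from the number): 10 − 7 = 3.
So a diminished tenth is an octave plus a diminished third. The quality is unchanged.

d3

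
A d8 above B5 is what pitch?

Bb6

For an octave the letter name doesn't change: still B, an octave up.
A diminished octave is 11 semitones; 11 semitones up from B5 gives Bb6.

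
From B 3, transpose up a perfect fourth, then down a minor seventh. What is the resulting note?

F sharp 3

B3 up a perfect fourth → E4 (5 semitones).
E4 down a minor seventh → F#3 (10 semitones).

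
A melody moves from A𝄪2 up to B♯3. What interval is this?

minor ninth

A to B spans two letter names (A-B), plus an octave, so the interval is some kind of ninth.
A##2 to B#3 is 13 semitones, a half step short of the major ninth (14), so this is minor.
(Equivalently, a compound minor second: a minor second plus an octave.)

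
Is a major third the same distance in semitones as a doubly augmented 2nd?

Yes

Both span 4 semitones: a major third and a doubly augmented second are the same chromatic distance.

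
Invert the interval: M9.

First reduce the compound major ninth to its simple form, a major second.
Inverted interval numbers add to nine, so a second pairs with a seventh (2 + 7 = 9).
The quality also flips — major becomes minor — giving a minor seventh.

minor 7th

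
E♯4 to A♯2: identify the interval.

Descending from E#4 to A#2 is the same interval as ascending A#2 to E#4.
A to E spans five letter names (A-B-C-D-E), plus an octave — that makes it a twelfth of some quality.
The perfect twelfth spans 19 semitones, and A#2 to E#4 is exactly 19 semitones — so this is a perfect twelfth.
(Equivalently, a compound perfect fifth: a perfect fifth plus an octave.)

perfect twelfth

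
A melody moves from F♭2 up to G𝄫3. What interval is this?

F to G spans two letter names (F-G), plus an octave: a ninth.
A major ninth would be 14 semitones, but Fb2 to Gbb3 is 13 — one semitone narrower, making it a minor ninth.
(Equivalently, a compound minor second: a minor second plus an octave.)

minor 9th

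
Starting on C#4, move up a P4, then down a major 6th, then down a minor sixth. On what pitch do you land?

A perfect fourth up from C#4 is F#4.
F#4 down a major sixth → A3 (9 semitones).
A3 down a minor sixth → C#3 (8 semitones).

C#3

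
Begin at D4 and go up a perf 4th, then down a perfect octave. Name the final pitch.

Up a perfect fourth from D4: G4 (5 semitones up).
G4 down a perfect octave → G3 (12 semitones).

G3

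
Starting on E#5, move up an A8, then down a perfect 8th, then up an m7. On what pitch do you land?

D##6

An augmented octave up from E#5 is E##6.
E##6 down a perfect octave → E##5 (12 semitones).
Up a minor seventh from E##5: D##6 (10 semitones up).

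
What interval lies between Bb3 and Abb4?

diminished seventh

B to A spans seven letter names (B-C-D-E-F-G-A) — that makes it a seventh of some quality.
Bb3 to Abb4 spans 9 semitones — two semitones narrower than the major seventh (11) — giving a diminished seventh.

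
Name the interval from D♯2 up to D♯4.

perfect 15th

D to D is the same letter name, plus 2 octaves: a fifteenth.
The perfect fifteenth spans 24 semitones, and D#2 to D#4 is exactly 24 semitones — so this is a perfect fifteenth.
(Equivalently, a compound perfect octave: a perfect octave plus an octave.)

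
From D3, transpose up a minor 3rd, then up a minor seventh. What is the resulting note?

Up a minor third from D3: F3 (3 semitones up).
F3 up a minor seventh → Eb4 (10 semitones).

Eb4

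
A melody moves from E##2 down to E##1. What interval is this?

Descending from E##2 to E##1 is the same interval as ascending E##1 to E##2.
E to E is the same letter name, plus an octave — that makes it an octave of some quality.
Counting semitones, E##1→E##2 is 12, which is the perfect octave.

P8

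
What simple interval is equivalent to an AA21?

doubly augmented seventh

Each octave removed subtracts seven from the number: 21 − 14 = 7.
Quality carries through unchanged, so the simple form is a doubly augmented seventh.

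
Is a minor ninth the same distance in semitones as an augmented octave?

Yes

A minor ninth spans 13 semitones, and an augmented octave also spans 13 semitones — they're enharmonic.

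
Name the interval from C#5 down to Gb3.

Descending from C#5 to Gb3 is the same interval as ascending Gb3 to C#5.
G to C spans four letter names (G-A-B-C), plus an octave — that makes it an eleventh of some quality.
The perfect eleventh is 17 semitones; here we have 19, two semitones wider: doubly augmented.
(Equivalently, a compound doubly augmented fourth: a doubly augmented fourth plus an octave.)

AA11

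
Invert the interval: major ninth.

minor seventh

First reduce the compound major ninth to its simple form, a major second.
Interval numbers invert to sum to nine: 2 + 7 = 9, so a second inverts to a seventh.
And major becomes minor under inversion, so we get a minor seventh.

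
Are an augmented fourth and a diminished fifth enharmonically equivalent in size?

Both span 6 semitones: an augmented fourth and a diminished fifth are the same chromatic distance.

Yes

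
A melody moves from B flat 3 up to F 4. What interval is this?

B to F spans five letter names (B-C-D-E-F), so the interval is some kind of fifth.
The perfect fifth spans 7 semitones, and Bb3 to F4 is exactly 7 semitones — so this is a perfect fifth.

perfect 5th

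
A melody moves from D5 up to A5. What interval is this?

D to A spans five letter names (D-E-F-G-A), so the interval is some kind of fifth.
Counting semitones, D5→A5 is 7, which is the perfect fifth.

P5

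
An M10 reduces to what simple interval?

M3

Each octave removed subtracts seven from the number: 10 − 7 = 3.
That makes a major tenth a compound major third — an octave plus a major third.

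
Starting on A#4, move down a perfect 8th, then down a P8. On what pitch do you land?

A#4 down a perfect octave → A#3 (12 semitones).
A#3 down a perfect octave → A#2 (12 semitones).

A#2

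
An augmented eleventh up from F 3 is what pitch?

The eleventh's letter: F up four letter names plus an octave → B.
Moving 18 semitones up from F3 (the size of an augmented eleventh) reaches B4.

B 4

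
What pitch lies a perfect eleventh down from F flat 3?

Counting four letter names plus an octave down from F lands on C.
A perfect eleventh is 17 semitones; 17 semitones down from Fb3 gives Cb2.

C flat 2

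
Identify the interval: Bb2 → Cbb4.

B to C spans two letter names (B-C), plus an octave — that makes it a ninth of some quality.
A major ninth would be 14 semitones; Bb2 to Cbb4 is 12, two semitones narrower, so the interval is diminished.

diminished 9th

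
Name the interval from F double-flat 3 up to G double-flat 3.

major second

F to G spans two letter names (F-G) — that makes it a second of some quality.
Fbb3 to Gbb3 is 2 semitones, matching the major second exactly, so the quality is major.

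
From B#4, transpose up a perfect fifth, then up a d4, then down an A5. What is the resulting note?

Eb5

Up a perfect fifth from B#4: F##5 (7 semitones up).
F##5 up a diminished fourth → B5 (4 semitones).
B5 down an augmented fifth → Eb5 (8 semitones).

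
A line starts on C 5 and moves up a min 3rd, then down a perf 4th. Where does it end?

B flat 4

C5 up a minor third → Eb5 (3 semitones).
Eb5 down a perfect fourth → Bb4 (5 semitones).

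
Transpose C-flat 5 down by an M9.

B-double-flat 3

The ninth's letter: C down two letter names plus an octave → B.
A major ninth is 14 semitones; 14 semitones down from Cb5 gives Bbb3.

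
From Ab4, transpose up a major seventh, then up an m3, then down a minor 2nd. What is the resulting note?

A5

Ab4 up a major seventh → G5 (11 semitones).
G5 up a minor third → Bb5 (3 semitones).
Bb5 down a minor second → A5 (1 semitone).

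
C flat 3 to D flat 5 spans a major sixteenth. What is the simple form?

major 2nd

Each octave removed subtracts seven from the number: 16 − 14 = 2.
Quality carries through unchanged, so the simple form is a major second.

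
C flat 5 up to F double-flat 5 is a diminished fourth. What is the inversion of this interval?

augmented fifth

Inverted interval numbers add to nine, so a fourth pairs with a fifth (4 + 5 = 9).
And diminished becomes augmented under inversion, so we get an augmented fifth.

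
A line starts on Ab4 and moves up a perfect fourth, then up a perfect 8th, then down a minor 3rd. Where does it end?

Up a perfect fourth from Ab4: Db5 (5 semitones up).
Db5 up a perfect octave → Db6 (12 semitones).
Db6 down a minor third → Bb5 (3 semitones).

Bb5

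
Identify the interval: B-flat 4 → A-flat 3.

Descending from Bb4 to Ab3 is the same interval as ascending Ab3 to Bb4.
A to B spans two letter names (A-B), plus an octave, so the interval is some kind of ninth.
The major ninth spans 14 semitones, and Ab3 to Bb4 is exactly 14 semitones — so this is a major ninth.
(Equivalently, a compound major second: a major second plus an octave.)

major ninth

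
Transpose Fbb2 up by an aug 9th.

Gb3

The ninth's letter: F up two letter names plus an octave → G.
An augmented ninth spans 15 semitones, so from Fbb2 the target pitch is Gb3.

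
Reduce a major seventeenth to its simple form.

M3

Each octave removed subtracts seven from the number: 17 − 14 = 3.
Quality carries through unchanged, so the simple form is a major third.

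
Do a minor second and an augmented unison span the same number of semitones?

Yes

A minor second spans 1 semitone, and an augmented unison also spans 1 semitone — they're enharmonic.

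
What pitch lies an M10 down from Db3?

Bbb1

Three letters down from D (plus an octave) reaches B.
A major tenth is 16 semitones; 16 semitones down from Db3 gives Bbb1.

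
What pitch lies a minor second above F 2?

Counting two letter names up from F lands on G.
Moving 1 semitone up from F2 (the size of a minor second) reaches Gb2.

G-flat 2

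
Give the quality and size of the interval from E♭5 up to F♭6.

E to F spans two letter names (E-F), plus an octave: a ninth.
A major ninth would be 14 semitones, but Eb5 to Fb6 is 13 — one semitone narrower, making it a minor ninth.
(Equivalently, a compound minor second: a minor second plus an octave.)

minor ninth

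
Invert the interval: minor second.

major 7th

The rule of nine gives the new number: 9 − 2 = 7, so a second becomes a seventh.
The quality also flips — minor becomes major — giving a major seventh.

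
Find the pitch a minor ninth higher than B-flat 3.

C-flat 5

Two letters up from B (plus an octave) reaches C.
A minor ninth spans 13 semitones, so from Bb3 the target pitch is Cb5.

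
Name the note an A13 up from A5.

F##7

Counting six letter names plus an octave up from A lands on F.
An augmented thirteenth spans 22 semitones, so from A5 the target pitch is F##7.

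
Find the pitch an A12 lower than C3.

Fb1

Five letters down from C (plus an octave) reaches F.
An augmented twelfth is 20 semitones; 20 semitones down from C3 gives Fb1.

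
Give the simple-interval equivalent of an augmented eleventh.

augmented fourth

Subtracting seven from the interval number removes an octave: 11 − 7 = 4.
So an augmented eleventh is an octave plus an augmented fourth. The quality is unchanged.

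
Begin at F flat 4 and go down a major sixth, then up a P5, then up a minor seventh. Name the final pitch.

A major sixth down from Fb4 is Abb3.
Abb3 up a perfect fifth → Ebb4 (7 semitones).
Up a minor seventh from Ebb4: Dbb5 (10 semitones up).

D double-flat 5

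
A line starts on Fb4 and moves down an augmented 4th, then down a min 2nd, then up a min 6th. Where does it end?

Fb4 down an augmented fourth → Cbb4 (6 semitones).
A minor second down from Cbb4 is Bbb3.
Up a minor sixth from Bbb3: Gbb4 (8 semitones up).

Gbb4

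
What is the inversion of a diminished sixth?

augmented 3rd

Inverted interval numbers add to nine, so a sixth pairs with a third (6 + 3 = 9).
And diminished becomes augmented under inversion, so we get an augmented third.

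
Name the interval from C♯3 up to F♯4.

C to F spans four letter names (C-D-E-F), plus an octave: an eleventh.
The perfect eleventh spans 17 semitones, and C#3 to F#4 is exactly 17 semitones — so this is a perfect eleventh.
(Equivalently, a compound perfect fourth: a perfect fourth plus an octave.)

perfect 11th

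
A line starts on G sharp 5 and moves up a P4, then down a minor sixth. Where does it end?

E sharp 5

Up a perfect fourth from G#5: C#6 (5 semitones up).
Down a minor sixth from C#6: E#5 (8 semitones down).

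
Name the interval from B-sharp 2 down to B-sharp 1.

perfect octave

Descending from B#2 to B#1 is the same interval as ascending B#1 to B#2.
B to B is the same letter name, plus an octave: an octave.
B#1 to B#2 is 12 semitones, matching the perfect octave exactly, so the quality is perfect.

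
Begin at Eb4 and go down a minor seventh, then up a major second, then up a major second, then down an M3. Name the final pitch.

Eb4 down a minor seventh → F3 (10 semitones).
F3 up a major second → G3 (2 semitones).
A major second up from G3 is A3.
A3 down a major third → F3 (4 semitones).

F3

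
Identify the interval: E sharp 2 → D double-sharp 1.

m9

Descending from E#2 to D##1 is the same interval as ascending D##1 to E#2.
D to E spans two letter names (D-E), plus an octave — that makes it a ninth of some quality.
A major ninth would be 14 semitones, but D##1 to E#2 is 13 — one semitone narrower, making it a minor ninth.
(Equivalently, a compound minor second: a minor second plus an octave.)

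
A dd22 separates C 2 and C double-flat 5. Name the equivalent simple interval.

Subtracting seven from the interval number removes an octave: 22 − 14 = 8.
Quality carries through unchanged, so the simple form is a doubly diminished octave.

doubly diminished 8th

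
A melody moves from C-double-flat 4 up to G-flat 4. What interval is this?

augmented fifth

C to G spans five letter names (C-D-E-F-G) — that makes it a fifth of some quality.
A perfect fifth would be 7 semitones; Cbb4 to Gb4 is 8, one semitone wider, so the interval is augmented.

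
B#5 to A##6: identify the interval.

major seventh

B to A spans seven letter names (B-C-D-E-F-G-A): a seventh.
B#5 to A##6 is 11 semitones, matching the major seventh exactly, so the quality is major.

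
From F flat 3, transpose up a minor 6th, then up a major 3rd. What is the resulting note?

Up a minor sixth from Fb3: Dbb4 (8 semitones up).
Dbb4 up a major third → Fb4 (4 semitones).

F flat 4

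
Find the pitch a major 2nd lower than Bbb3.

Abb3

The second takes the letter from B down to A.
A major second is 2 semitones; 2 semitones down from Bbb3 gives Abb3.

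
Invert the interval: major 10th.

m6

First reduce the compound major tenth to its simple form, a major third.
Inverted interval numbers add to nine, so a third pairs with a sixth (3 + 6 = 9).
Quality inverts too: major becomes minor. That makes the inversion a minor sixth.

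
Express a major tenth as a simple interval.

Take out an octave (7 from the number): 10 − 7 = 3.
Quality carries through unchanged, so the simple form is a major third.

major third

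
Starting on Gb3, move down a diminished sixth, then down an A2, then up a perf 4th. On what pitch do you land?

Db3

Down a diminished sixth from Gb3: B2 (7 semitones down).
Down an augmented second from B2: Ab2 (3 semitones down).
Up a perfect fourth from Ab2: Db3 (5 semitones up).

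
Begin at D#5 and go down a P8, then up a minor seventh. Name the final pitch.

D#5 down a perfect octave → D#4 (12 semitones).
D#4 up a minor seventh → C#5 (10 semitones).

C#5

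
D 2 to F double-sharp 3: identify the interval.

D to F spans three letter names (D-E-F), plus an octave — that makes it a tenth of some quality.
The major tenth is 16 semitones; here we have 17, one semitone wider: augmented.
(Equivalently, a compound augmented third: an augmented third plus an octave.)

A10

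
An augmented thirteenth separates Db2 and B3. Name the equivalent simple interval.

A6

Subtracting seven from the interval number removes an octave: 13 − 7 = 6.
So an augmented thirteenth is an octave plus an augmented sixth. The quality is unchanged.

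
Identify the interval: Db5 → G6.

augmented 11th

D to G spans four letter names (D-E-F-G), plus an octave, so the interval is some kind of eleventh.
Db5 to G6 spans 18 semitones — one semitone wider than the perfect eleventh (17) — giving an augmented eleventh.
(Equivalently, a compound augmented fourth: an augmented fourth plus an octave.)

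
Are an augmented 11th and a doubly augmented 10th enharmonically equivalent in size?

An augmented eleventh spans 18 semitones, and a doubly augmented tenth also spans 18 semitones — they're enharmonic.

Yes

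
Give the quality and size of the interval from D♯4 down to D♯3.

perfect 8th

Descending from D#4 to D#3 is the same interval as ascending D#3 to D#4.
D to D is the same letter name, plus an octave, so the interval is some kind of octave.
The perfect octave spans 12 semitones, and D#3 to D#4 is exactly 12 semitones — so this is a perfect octave.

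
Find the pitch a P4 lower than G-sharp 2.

Counting four letter names down from G lands on D.
A perfect fourth spans 5 semitones, so from G#2 the target pitch is D#2.

D-sharp 2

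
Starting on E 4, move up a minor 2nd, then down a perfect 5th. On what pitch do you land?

B flat 3

E4 up a minor second → F4 (1 semitone).
Down a perfect fifth from F4: Bb3 (7 semitones down).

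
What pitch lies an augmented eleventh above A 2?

The eleventh's letter: A up four letter names plus an octave → D.
An augmented eleventh spans 18 semitones, so from A2 the target pitch is D#4.

D-sharp 4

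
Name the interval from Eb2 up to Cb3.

minor sixth

E to C spans six letter names (E-F-G-A-B-C), so the interval is some kind of sixth.
Eb2 to Cb3 is 8 semitones, a half step short of the major sixth (9), so this is minor.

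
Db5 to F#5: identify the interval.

D to F spans three letter names (D-E-F) — that makes it a third of some quality.
A major third would be 4 semitones; Db5 to F#5 is 5, one semitone wider, so the interval is augmented.

augmented 3rd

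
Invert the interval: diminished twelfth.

A4

First reduce the compound diminished twelfth to its simple form, a diminished fifth.
The rule of nine gives the new number: 9 − 5 = 4, so a fifth becomes a fourth.
And diminished becomes augmented under inversion, so we get an augmented fourth.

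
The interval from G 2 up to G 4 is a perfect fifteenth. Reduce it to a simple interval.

perfect octave

Take out an octave (7 from the number): 15 − 7 = 8.
Quality carries through unchanged, so the simple form is a perfect octave.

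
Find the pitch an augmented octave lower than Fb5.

Fbb4

An octave keeps the letter name F, an octave down from F.
An augmented octave spans 13 semitones, so from Fb5 the target pitch is Fbb4.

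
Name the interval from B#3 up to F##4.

B to F spans five letter names (B-C-D-E-F), so the interval is some kind of fifth.
Counting semitones, B#3→F##4 is 7, which is the perfect fifth.

perfect fifth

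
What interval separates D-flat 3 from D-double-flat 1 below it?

augmented 15th

Descending from Db3 to Dbb1 is the same interval as ascending Dbb1 to Db3.
D to D is the same letter name, plus 2 octaves, so the interval is some kind of fifteenth.
A perfect fifteenth would be 24 semitones; Dbb1 to Db3 is 25, one semitone wider, so the interval is augmented.
(Equivalently, a compound augmented octave: an augmented octave plus an octave.)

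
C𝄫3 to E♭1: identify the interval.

diminished 13th

Descending from Cbb3 to Eb1 is the same interval as ascending Eb1 to Cbb3.
E to C spans six letter names (E-F-G-A-B-C), plus an octave: a thirteenth.
Eb1 to Cbb3 spans 19 semitones — two semitones narrower than the major thirteenth (21) — giving a diminished thirteenth.
(Equivalently, a compound diminished sixth: a diminished sixth plus an octave.)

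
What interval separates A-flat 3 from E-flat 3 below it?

perfect fourth

Descending from Ab3 to Eb3 is the same interval as ascending Eb3 to Ab3.
E to A spans four letter names (E-F-G-A) — that makes it a fourth of some quality.
Counting semitones, Eb3→Ab3 is 5, which is the perfect fourth.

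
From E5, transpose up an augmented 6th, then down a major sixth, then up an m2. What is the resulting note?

F#5

An augmented sixth up from E5 is C##6.
A major sixth down from C##6 is E#5.
E#5 up a minor second → F#5 (1 semitone).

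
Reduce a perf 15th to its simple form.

Subtracting seven from the interval number removes an octave: 15 − 7 = 8.
So a perfect fifteenth is an octave plus a perfect octave. The quality is unchanged.

perfect 8th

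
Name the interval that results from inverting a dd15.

First reduce the compound doubly diminished fifteenth to its simple form, a doubly diminished octave.
The rule of nine gives the new number: 9 − 8 = 1, so an octave becomes a unison.
And doubly diminished becomes doubly augmented under inversion, so we get a doubly augmented unison.

doubly augmented 1st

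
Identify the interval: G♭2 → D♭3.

P5

G to D spans five letter names (G-A-B-C-D) — that makes it a fifth of some quality.
Gb2 to Db3 is 7 semitones, matching the perfect fifth exactly, so the quality is perfect.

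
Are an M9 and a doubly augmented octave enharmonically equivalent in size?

Both span 14 semitones: a major ninth and a doubly augmented octave are the same chromatic distance.

Yes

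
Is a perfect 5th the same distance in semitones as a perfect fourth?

No

A perfect fifth is 7 semitones but a perfect fourth is 5 semitones — different sizes.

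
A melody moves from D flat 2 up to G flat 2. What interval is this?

D to G spans four letter names (D-E-F-G), so the interval is some kind of fourth.
Counting semitones, Db2→Gb2 is 5, which is the perfect fourth.

P4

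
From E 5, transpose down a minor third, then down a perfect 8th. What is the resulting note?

C sharp 4

E5 down a minor third → C#5 (3 semitones).
Down a perfect octave from C#5: C#4 (12 semitones down).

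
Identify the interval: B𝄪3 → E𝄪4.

perfect 4th

B to E spans four letter names (B-C-D-E): a fourth.
Counting semitones, B##3→E##4 is 5, which is the perfect fourth.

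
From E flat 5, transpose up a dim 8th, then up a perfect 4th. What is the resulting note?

A double-flat 6

Eb5 up a diminished octave → Ebb6 (11 semitones).
Up a perfect fourth from Ebb6: Abb6 (5 semitones up).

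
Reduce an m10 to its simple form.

Take out an octave (7 from the number): 10 − 7 = 3.
Quality carries through unchanged, so the simple form is a minor third.

m3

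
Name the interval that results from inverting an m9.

First reduce the compound minor ninth to its simple form, a minor second.
Interval numbers invert to sum to nine: 2 + 7 = 9, so a second inverts to a seventh.
And minor becomes major under inversion, so we get a major seventh.

major seventh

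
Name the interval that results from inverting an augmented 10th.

First reduce the compound augmented tenth to its simple form, an augmented third.
Inverted interval numbers add to nine, so a third pairs with a sixth (3 + 6 = 9).
Quality inverts too: augmented becomes diminished. That makes the inversion a diminished sixth.

diminished 6th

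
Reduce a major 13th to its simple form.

Take out an octave (7 from the number): 13 − 7 = 6.
That makes a major thirteenth a compound major sixth — an octave plus a major sixth.

major sixth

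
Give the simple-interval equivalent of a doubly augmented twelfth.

Each octave removed subtracts seven from the number: 12 − 7 = 5.
That makes a doubly augmented twelfth a compound doubly augmented fifth — an octave plus a doubly augmented fifth.

AA5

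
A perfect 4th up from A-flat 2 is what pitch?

D-flat 3

Four letter names up from A: D.
Moving 5 semitones up from Ab2 (the size of a perfect fourth) reaches Db3.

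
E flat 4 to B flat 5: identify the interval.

perfect twelfth

E to B spans five letter names (E-F-G-A-B), plus an octave, so the interval is some kind of twelfth.
Counting semitones, Eb4→Bb5 is 19, which is the perfect twelfth.
(Equivalently, a compound perfect fifth: a perfect fifth plus an octave.)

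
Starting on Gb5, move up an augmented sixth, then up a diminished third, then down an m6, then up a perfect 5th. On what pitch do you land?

F6

Gb5 up an augmented sixth → E6 (10 semitones).
E6 up a diminished third → Gb6 (2 semitones).
Gb6 down a minor sixth → Bb5 (8 semitones).
Up a perfect fifth from Bb5: F6 (7 semitones up).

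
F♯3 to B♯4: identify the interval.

augmented eleventh

F to B spans four letter names (F-G-A-B), plus an octave: an eleventh.
A perfect eleventh would be 17 semitones; F#3 to B#4 is 18, one semitone wider, so the interval is augmented.
(Equivalently, a compound augmented fourth: an augmented fourth plus an octave.)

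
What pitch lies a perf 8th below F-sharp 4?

F-sharp 3

The letter stays F (same as the start), shifted an octave down.
Moving 12 semitones down from F#4 (the size of a perfect octave) reaches F#3.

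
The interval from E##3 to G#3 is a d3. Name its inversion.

A6

Interval numbers invert to sum to nine: 3 + 6 = 9, so a third inverts to a sixth.
And diminished becomes augmented under inversion, so we get an augmented sixth.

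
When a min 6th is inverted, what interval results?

major 3rd

Interval numbers invert to sum to nine: 6 + 3 = 9, so a sixth inverts to a third.
And minor becomes major under inversion, so we get a major third.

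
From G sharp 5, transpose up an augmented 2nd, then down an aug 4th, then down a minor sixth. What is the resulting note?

An augmented second up from G#5 is A##5.
A##5 down an augmented fourth → E#5 (6 semitones).
Down a minor sixth from E#5: G##4 (8 semitones down).

G double-sharp 4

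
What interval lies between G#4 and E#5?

major sixth

G to E spans six letter names (G-A-B-C-D-E): a sixth.
Counting semitones, G#4→E#5 is 9, which is the major sixth.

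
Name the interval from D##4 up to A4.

D to A spans five letter names (D-E-F-G-A): a fifth.
A perfect fifth would be 7 semitones; D##4 to A4 is 5, two semitones narrower, so the interval is doubly diminished.

doubly diminished fifth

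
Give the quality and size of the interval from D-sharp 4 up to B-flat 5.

diminished thirteenth

D to B spans six letter names (D-E-F-G-A-B), plus an octave: a thirteenth.
D#4 to Bb5 spans 19 semitones — two semitones narrower than the major thirteenth (21) — giving a diminished thirteenth.
(Equivalently, a compound diminished sixth: a diminished sixth plus an octave.)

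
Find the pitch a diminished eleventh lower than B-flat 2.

F-sharp 1

Counting four letter names plus an octave down from B lands on F.
A diminished eleventh spans 16 semitones, so from Bb2 the target pitch is F#1.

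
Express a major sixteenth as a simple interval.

Take out 2 octaves (14 from the number): 16 − 14 = 2.
That makes a major sixteenth a compound major second — 2 octaves plus a major second.

major 2nd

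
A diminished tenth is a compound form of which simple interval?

diminished third

Take out an octave (7 from the number): 10 − 7 = 3.
That makes a diminished tenth a compound diminished third — an octave plus a diminished third.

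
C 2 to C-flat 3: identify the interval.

diminished 8th

C to C is the same letter name, plus an octave, so the interval is some kind of octave.
C2 to Cb3 spans 11 semitones — one semitone narrower than the perfect octave (12) — giving a diminished octave.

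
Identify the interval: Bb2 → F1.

Descending from Bb2 to F1 is the same interval as ascending F1 to Bb2.
F to B spans four letter names (F-G-A-B), plus an octave — that makes it an eleventh of some quality.
The perfect eleventh spans 17 semitones, and F1 to Bb2 is exactly 17 semitones — so this is a perfect eleventh.
(Equivalently, a compound perfect fourth: a perfect fourth plus an octave.)

P11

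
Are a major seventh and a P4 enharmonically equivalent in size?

11 semitones (major seventh) vs 5 semitones (perfect fourth): not equal.

No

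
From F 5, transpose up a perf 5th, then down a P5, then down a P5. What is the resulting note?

B flat 4

Up a perfect fifth from F5: C6 (7 semitones up).
Down a perfect fifth from C6: F5 (7 semitones down).
F5 down a perfect fifth → Bb4 (7 semitones).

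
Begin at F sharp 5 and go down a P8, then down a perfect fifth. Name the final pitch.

Down a perfect octave from F#5: F#4 (12 semitones down).
F#4 down a perfect fifth → B3 (7 semitones).

B 3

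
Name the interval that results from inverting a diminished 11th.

augmented fifth

First reduce the compound diminished eleventh to its simple form, a diminished fourth.
Interval numbers invert to sum to nine: 4 + 5 = 9, so a fourth inverts to a fifth.
The quality also flips — diminished becomes augmented — giving an augmented fifth.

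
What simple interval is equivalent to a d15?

diminished octave

Each octave removed subtracts seven from the number: 15 − 7 = 8.
Quality carries through unchanged, so the simple form is a diminished octave.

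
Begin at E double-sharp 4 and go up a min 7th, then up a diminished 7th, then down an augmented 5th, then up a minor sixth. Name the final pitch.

A minor seventh up from E##4 is D##5.
A diminished seventh up from D##5 is C#6.
C#6 down an augmented fifth → F5 (8 semitones).
A minor sixth up from F5 is Db6.

D flat 6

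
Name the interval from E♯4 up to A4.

E to A spans four letter names (E-F-G-A): a fourth.
The perfect fourth is 5 semitones; here we have 4, one semitone narrower: diminished.

diminished fourth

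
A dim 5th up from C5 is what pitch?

Five letter names up from C: G.
Moving 6 semitones up from C5 (the size of a diminished fifth) reaches Gb5.

Gb5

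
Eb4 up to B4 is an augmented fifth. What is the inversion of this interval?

diminished fourth

Interval numbers invert to sum to nine: 5 + 4 = 9, so a fifth inverts to a fourth.
Quality inverts too: augmented becomes diminished. That makes the inversion a diminished fourth.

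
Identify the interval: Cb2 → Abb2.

C to A spans six letter names (C-D-E-F-G-A): a sixth.
At 8 semitones, Cb2→Abb2 falls one short of a major sixth: minor.

minor sixth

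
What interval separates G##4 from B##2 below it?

Descending from G##4 to B##2 is the same interval as ascending B##2 to G##4.
B to G spans six letter names (B-C-D-E-F-G), plus an octave, so the interval is some kind of thirteenth.
A major thirteenth would be 21 semitones, but B##2 to G##4 is 20 — one semitone narrower, making it a minor thirteenth.
(Equivalently, a compound minor sixth: a minor sixth plus an octave.)

minor thirteenth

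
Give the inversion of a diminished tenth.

First reduce the compound diminished tenth to its simple form, a diminished third.
The rule of nine gives the new number: 9 − 3 = 6, so a third becomes a sixth.
And diminished becomes augmented under inversion, so we get an augmented sixth.

augmented 6th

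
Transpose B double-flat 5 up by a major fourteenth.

A flat 7

Counting seven letter names plus an octave up from B lands on A.
Moving 23 semitones up from Bbb5 (the size of a major fourteenth) reaches Ab7.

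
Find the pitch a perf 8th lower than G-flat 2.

An octave keeps the letter name G, an octave down from G.
Moving 12 semitones down from Gb2 (the size of a perfect octave) reaches Gb1.

G-flat 1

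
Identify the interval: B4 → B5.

perfect 8th

B to B is the same letter name, plus an octave — that makes it an octave of some quality.
The perfect octave spans 12 semitones, and B4 to B5 is exactly 12 semitones — so this is a perfect octave.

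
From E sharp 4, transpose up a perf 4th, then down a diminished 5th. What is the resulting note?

Up a perfect fourth from E#4: A#4 (5 semitones up).
A diminished fifth down from A#4 is D##4.

D double-sharp 4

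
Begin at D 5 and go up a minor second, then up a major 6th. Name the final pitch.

C 6

Up a minor second from D5: Eb5 (1 semitone up).
Eb5 up a major sixth → C6 (9 semitones).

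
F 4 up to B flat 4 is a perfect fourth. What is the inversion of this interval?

perfect 5th

The rule of nine gives the new number: 9 − 4 = 5, so a fourth becomes a fifth.
Quality inverts too: perfect stays perfect. That makes the inversion a perfect fifth.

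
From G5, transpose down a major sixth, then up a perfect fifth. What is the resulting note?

A major sixth down from G5 is Bb4.
Bb4 up a perfect fifth → F5 (7 semitones).

F5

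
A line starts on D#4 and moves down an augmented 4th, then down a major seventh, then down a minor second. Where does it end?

A2

An augmented fourth down from D#4 is A3.
Down a major seventh from A3: Bb2 (11 semitones down).
Bb2 down a minor second → A2 (1 semitone).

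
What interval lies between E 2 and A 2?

E to A spans four letter names (E-F-G-A), so the interval is some kind of fourth.
Counting semitones, E2→A2 is 5, which is the perfect fourth.

P4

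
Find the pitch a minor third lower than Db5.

Counting three letter names down from D lands on B.
Moving 3 semitones down from Db5 (the size of a minor third) reaches Bb4.

Bb4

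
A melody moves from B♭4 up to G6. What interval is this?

B to G spans six letter names (B-C-D-E-F-G), plus an octave: a thirteenth.
Bb4 to G6 is 21 semitones, matching the major thirteenth exactly, so the quality is major.
(Equivalently, a compound major sixth: a major sixth plus an octave.)

major 13th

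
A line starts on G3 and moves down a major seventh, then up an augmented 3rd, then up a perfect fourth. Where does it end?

A major seventh down from G3 is Ab2.
Up an augmented third from Ab2: C#3 (5 semitones up).
C#3 up a perfect fourth → F#3 (5 semitones).

F#3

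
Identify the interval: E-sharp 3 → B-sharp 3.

E to B spans five letter names (E-F-G-A-B) — that makes it a fifth of some quality.
E#3 to B#3 is 7 semitones, matching the perfect fifth exactly, so the quality is perfect.

perfect 5th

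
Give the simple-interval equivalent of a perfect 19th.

perfect 5th

Each octave removed subtracts seven from the number: 19 − 14 = 5.
That makes a perfect nineteenth a compound perfect fifth — 2 octaves plus a perfect fifth.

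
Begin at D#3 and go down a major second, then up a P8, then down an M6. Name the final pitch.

E3

Down a major second from D#3: C#3 (2 semitones down).
Up a perfect octave from C#3: C#4 (12 semitones up).
A major sixth down from C#4 is E3.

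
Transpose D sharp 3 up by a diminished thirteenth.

B flat 4

Six letters up from D (plus an octave) reaches B.
A diminished thirteenth is 19 semitones; 19 semitones up from D#3 gives Bb4.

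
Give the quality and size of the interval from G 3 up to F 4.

minor seventh

G to F spans seven letter names (G-A-B-C-D-E-F): a seventh.
A major seventh would be 11 semitones, but G3 to F4 is 10 — one semitone narrower, making it a minor seventh.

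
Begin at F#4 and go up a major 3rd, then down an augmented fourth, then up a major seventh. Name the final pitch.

A major third up from F#4 is A#4.
Down an augmented fourth from A#4: E4 (6 semitones down).
Up a major seventh from E4: D#5 (11 semitones up).

D#5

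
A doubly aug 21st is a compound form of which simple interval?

doubly augmented 7th

Subtracting seven from the interval number removes an octave: 21 − 14 = 7.
So a doubly augmented twenty-first is 2 octaves plus a doubly augmented seventh. The quality is unchanged.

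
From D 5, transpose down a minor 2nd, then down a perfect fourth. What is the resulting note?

D5 down a minor second → C#5 (1 semitone).
C#5 down a perfect fourth → G#4 (5 semitones).

G sharp 4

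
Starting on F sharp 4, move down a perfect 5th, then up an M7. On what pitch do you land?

A perfect fifth down from F#4 is B3.
A major seventh up from B3 is A#4.

A sharp 4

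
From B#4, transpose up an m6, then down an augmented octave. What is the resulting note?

B#4 up a minor sixth → G#5 (8 semitones).
Down an augmented octave from G#5: G4 (13 semitones down).

G4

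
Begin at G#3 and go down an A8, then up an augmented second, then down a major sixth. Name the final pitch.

C#2

G#3 down an augmented octave → G2 (13 semitones).
An augmented second up from G2 is A#2.
Down a major sixth from A#2: C#2 (9 semitones down).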